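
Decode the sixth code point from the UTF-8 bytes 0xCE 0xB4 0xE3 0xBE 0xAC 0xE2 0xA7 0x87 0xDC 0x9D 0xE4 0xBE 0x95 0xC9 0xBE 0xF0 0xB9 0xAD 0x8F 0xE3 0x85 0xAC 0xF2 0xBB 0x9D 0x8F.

U+027E

Offset 0: leading byte 0xCE = 11001110 → 2-byte char #1 = CE B4.
Offset 2: leading byte 0xE3 = 11100011 → 3-byte char #2 = E3 BE AC.
Offset 5: leading byte 0xE2 = 11100010 → 3-byte char #3 = E2 A7 87.
Offset 8: leading byte 0xDC = 11011100 → 2-byte char #4 = DC 9D.
Offset 10: leading byte 0xE4 = 11100100 → 3-byte char #5 = E4 BE 95.
Offset 13: leading byte 0xC9 = 11001001 → 2-byte char #6 = C9 BE.
Leading byte 0xC9 = 11001001 matches 110xxxxx → 2-byte sequence.
Byte 1: 0xC9 = 11001001, payload 01001 (5 bits).
Byte 2: 0xBE = 10111110 (10xxxxxx ✓), payload 111110.
Concatenate: 01001111110 = 0x27E (11 bits → U+027E).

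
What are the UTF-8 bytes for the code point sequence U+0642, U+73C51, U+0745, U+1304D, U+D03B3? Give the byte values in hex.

D9 82 F1 B3 B1 91 DD 85 F0 93 81 8D F3 90 8E B3

U+0642: 2-byte form → D9 82.
U+73C51: 4-byte form → F1 B3 B1 91.
U+0745: 2-byte form → DD 85.
U+1304D: 4-byte form → F0 93 81 8D.
U+D03B3: 4-byte form → F3 90 8E B3.
Concatenated (16 bytes): D9 82 F1 B3 B1 91 DD 85 F0 93 81 8D F3 90 8E B3.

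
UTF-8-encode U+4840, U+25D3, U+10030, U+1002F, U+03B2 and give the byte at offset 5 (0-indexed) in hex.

0x93

U+4840 → 3-byte form E4 A1 80 at offsets 0–2.
U+25D3 → 3-byte form E2 97 93 at offsets 3–5.
Offset 5 falls in char 2's range; it's byte 3 of E2 97 93 = 0x93.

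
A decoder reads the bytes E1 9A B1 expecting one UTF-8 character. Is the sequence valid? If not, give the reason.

valid

Leading byte 0xE1 = 11100001 → 3-byte form.
Continuation bytes 0x9A=10011010, 0xB1=10110001 all match 10xxxxxx.
Decoded value 0x16B1 is ≥ 0x800 (shortest form) and not a surrogate.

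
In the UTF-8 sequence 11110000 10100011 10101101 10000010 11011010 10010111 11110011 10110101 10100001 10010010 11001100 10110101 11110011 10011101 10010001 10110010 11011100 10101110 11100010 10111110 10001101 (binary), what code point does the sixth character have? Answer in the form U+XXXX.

Offset 0: leading byte 0xF0 = 11110000 → 4-byte char #1 = F0 A3 AD 82.
Offset 4: leading byte 0xDA = 11011010 → 2-byte char #2 = DA 97.
Offset 6: leading byte 0xF3 = 11110011 → 4-byte char #3 = F3 B5 A1 92.
Offset 10: leading byte 0xCC = 11001100 → 2-byte char #4 = CC B5.
Offset 12: leading byte 0xF3 = 11110011 → 4-byte char #5 = F3 9D 91 B2.
Offset 16: leading byte 0xDC = 11011100 → 2-byte char #6 = DC AE.
Leading byte 0xDC = 11011100 matches 110xxxxx → 2-byte sequence.
Byte 1: 0xDC = 11011100, payload 11100 (5 bits).
Byte 2: 0xAE = 10101110 (10xxxxxx ✓), payload 101110.
Concatenate: 11100101110 = 0x72E (11 bits → U+072E).

U+072E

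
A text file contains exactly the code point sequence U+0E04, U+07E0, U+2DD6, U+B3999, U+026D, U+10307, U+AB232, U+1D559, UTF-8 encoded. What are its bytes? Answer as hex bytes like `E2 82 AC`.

U+0E04: 3-byte form → E0 B8 84.
U+07E0: 2-byte form → DF A0.
U+2DD6: 3-byte form → E2 B7 96.
U+B3999: 4-byte form → F2 B3 A6 99.
U+026D: 2-byte form → C9 AD.
U+10307: 4-byte form → F0 90 8C 87.
U+AB232: 4-byte form → F2 AB 88 B2.
U+1D559: 4-byte form → F0 9D 95 99.
Concatenated (26 bytes): E0 B8 84 DF A0 E2 B7 96 F2 B3 A6 99 C9 AD F0 90 8C 87 F2 AB 88 B2 F0 9D 95 99.

E0 B8 84 DF A0 E2 B7 96 F2 B3 A6 99 C9 AD F0 90 8C 87 F2 AB 88 B2 F0 9D 95 99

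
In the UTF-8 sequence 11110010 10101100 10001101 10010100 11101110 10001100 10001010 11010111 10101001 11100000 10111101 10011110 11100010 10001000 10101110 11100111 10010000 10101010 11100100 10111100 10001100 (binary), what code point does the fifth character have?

Offset 0: leading byte 0xF2 = 11110010 → 4-byte char #1 = F2 AC 8D 94.
Offset 4: leading byte 0xEE = 11101110 → 3-byte char #2 = EE 8C 8A.
Offset 7: leading byte 0xD7 = 11010111 → 2-byte char #3 = D7 A9.
Offset 9: leading byte 0xE0 = 11100000 → 3-byte char #4 = E0 BD 9E.
Offset 12: leading byte 0xE2 = 11100010 → 3-byte char #5 = E2 88 AE.
Leading byte 0xE2 = 11100010 matches 1110xxxx → 3-byte sequence.
Byte 1: 0xE2 = 11100010, payload 0010 (4 bits).
Byte 2: 0x88 = 10001000 (10xxxxxx ✓), payload 001000.
Byte 3: 0xAE = 10101110 (10xxxxxx ✓), payload 101110.
Concatenate: 0010001000101110 = 0x222E (16 bits → U+222E).

U+222E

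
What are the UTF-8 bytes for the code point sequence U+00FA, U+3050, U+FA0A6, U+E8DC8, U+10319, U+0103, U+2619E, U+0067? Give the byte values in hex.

U+00FA: 2-byte form → C3 BA.
U+3050: 3-byte form → E3 81 90.
U+FA0A6: 4-byte form → F3 BA 82 A6.
U+E8DC8: 4-byte form → F3 A8 B7 88.
U+10319: 4-byte form → F0 90 8C 99.
U+0103: 2-byte form → C4 83.
U+2619E: 4-byte form → F0 A6 86 9E.
U+0067: 1-byte form → 67.
Concatenated (24 bytes): C3 BA E3 81 90 F3 BA 82 A6 F3 A8 B7 88 F0 90 8C 99 C4 83 F0 A6 86 9E 67.

C3 BA E3 81 90 F3 BA 82 A6 F3 A8 B7 88 F0 90 8C 99 C4 83 F0 A6 86 9E 67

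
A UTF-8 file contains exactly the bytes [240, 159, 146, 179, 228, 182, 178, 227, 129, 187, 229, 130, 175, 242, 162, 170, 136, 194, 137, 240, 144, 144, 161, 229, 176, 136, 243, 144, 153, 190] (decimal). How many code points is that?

Byte at offset 0: 0xF0 = 11110000 → 4-byte char (#1). Advance 4.
Byte at offset 4: 0xE4 = 11100100 → 3-byte char (#2). Advance 3.
Byte at offset 7: 0xE3 = 11100011 → 3-byte char (#3). Advance 3.
Byte at offset 10: 0xE5 = 11100101 → 3-byte char (#4). Advance 3.
Byte at offset 13: 0xF2 = 11110010 → 4-byte char (#5). Advance 4.
Byte at offset 17: 0xC2 = 11000010 → 2-byte char (#6). Advance 2.
Byte at offset 19: 0xF0 = 11110000 → 4-byte char (#7). Advance 4.
Byte at offset 23: 0xE5 = 11100101 → 3-byte char (#8). Advance 3.
Byte at offset 26: 0xF3 = 11110011 → 4-byte char (#9). Advance 4.
Reached end at offset 30 after 9 code points.

9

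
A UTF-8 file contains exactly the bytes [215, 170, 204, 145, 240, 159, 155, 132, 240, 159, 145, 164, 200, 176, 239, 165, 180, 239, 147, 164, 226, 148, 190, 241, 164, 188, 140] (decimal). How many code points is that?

9

Byte at offset 0: 0xD7 = 11010111 → 2-byte char (#1). Advance 2.
Byte at offset 2: 0xCC = 11001100 → 2-byte char (#2). Advance 2.
Byte at offset 4: 0xF0 = 11110000 → 4-byte char (#3). Advance 4.
Byte at offset 8: 0xF0 = 11110000 → 4-byte char (#4). Advance 4.
Byte at offset 12: 0xC8 = 11001000 → 2-byte char (#5). Advance 2.
Byte at offset 14: 0xEF = 11101111 → 3-byte char (#6). Advance 3.
Byte at offset 17: 0xEF = 11101111 → 3-byte char (#7). Advance 3.
Byte at offset 20: 0xE2 = 11100010 → 3-byte char (#8). Advance 3.
Byte at offset 23: 0xF1 = 11110001 → 4-byte char (#9). Advance 4.
Reached end at offset 27 after 9 code points.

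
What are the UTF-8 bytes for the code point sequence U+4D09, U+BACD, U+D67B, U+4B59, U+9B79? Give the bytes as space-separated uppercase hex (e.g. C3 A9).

U+4D09: 3-byte form → E4 B4 89.
U+BACD: 3-byte form → EB AB 8D.
U+D67B: 3-byte form → ED 99 BB.
U+4B59: 3-byte form → E4 AD 99.
U+9B79: 3-byte form → E9 AD B9.
Concatenated (15 bytes): E4 B4 89 EB AB 8D ED 99 BB E4 AD 99 E9 AD B9.

E4 B4 89 EB AB 8D ED 99 BB E4 AD 99 E9 AD B9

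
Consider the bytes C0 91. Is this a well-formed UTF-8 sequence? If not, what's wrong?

Leading byte 0xC0 = 11000000 → 2-byte form.
Continuation bytes all match 10xxxxxx. Payload decodes to 0x11.
But 0x11 < 0x80, the minimum for a 2-byte sequence — this is an overlong encoding.

invalid (overlong encoding)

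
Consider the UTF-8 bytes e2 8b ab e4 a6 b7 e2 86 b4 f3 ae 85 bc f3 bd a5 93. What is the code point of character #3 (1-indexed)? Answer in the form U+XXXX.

Offset 0: leading byte 0xE2 = 11100010 → 3-byte char #1 = E2 8B AB.
Offset 3: leading byte 0xE4 = 11100100 → 3-byte char #2 = E4 A6 B7.
Offset 6: leading byte 0xE2 = 11100010 → 3-byte char #3 = E2 86 B4.
Leading byte 0xE2 = 11100010 matches 1110xxxx → 3-byte sequence.
Byte 1: 0xE2 = 11100010, payload 0010 (4 bits).
Byte 2: 0x86 = 10000110 (10xxxxxx ✓), payload 000110.
Byte 3: 0xB4 = 10110100 (10xxxxxx ✓), payload 110100.
Concatenate: 0010000110110100 = 0x21B4 (16 bits → U+21B4).

U+21B4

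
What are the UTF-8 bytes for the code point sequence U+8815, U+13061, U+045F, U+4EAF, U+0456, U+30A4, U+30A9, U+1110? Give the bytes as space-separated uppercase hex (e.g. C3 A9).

U+8815: 3-byte form → E8 A0 95.
U+13061: 4-byte form → F0 93 81 A1.
U+045F: 2-byte form → D1 9F.
U+4EAF: 3-byte form → E4 BA AF.
U+0456: 2-byte form → D1 96.
U+30A4: 3-byte form → E3 82 A4.
U+30A9: 3-byte form → E3 82 A9.
U+1110: 3-byte form → E1 84 90.
Concatenated (23 bytes): E8 A0 95 F0 93 81 A1 D1 9F E4 BA AF D1 96 E3 82 A4 E3 82 A9 E1 84 90.

E8 A0 95 F0 93 81 A1 D1 9F E4 BA AF D1 96 E3 82 A4 E3 82 A9 E1 84 90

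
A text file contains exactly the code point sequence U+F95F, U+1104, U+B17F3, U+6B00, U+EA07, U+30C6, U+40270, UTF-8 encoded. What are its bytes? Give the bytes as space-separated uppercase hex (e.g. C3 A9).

EF A5 9F E1 84 84 F2 B1 9F B3 E6 AC 80 EE A8 87 E3 83 86 F1 80 89 B0

U+F95F: 3-byte form → EF A5 9F.
U+1104: 3-byte form → E1 84 84.
U+B17F3: 4-byte form → F2 B1 9F B3.
U+6B00: 3-byte form → E6 AC 80.
U+EA07: 3-byte form → EE A8 87.
U+30C6: 3-byte form → E3 83 86.
U+40270: 4-byte form → F1 80 89 B0.
Concatenated (23 bytes): EF A5 9F E1 84 84 F2 B1 9F B3 E6 AC 80 EE A8 87 E3 83 86 F1 80 89 B0.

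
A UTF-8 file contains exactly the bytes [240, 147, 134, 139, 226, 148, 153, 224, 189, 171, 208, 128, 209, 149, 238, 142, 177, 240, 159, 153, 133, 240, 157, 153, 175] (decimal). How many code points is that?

Byte at offset 0: 0xF0 = 11110000 → 4-byte char (#1). Advance 4.
Byte at offset 4: 0xE2 = 11100010 → 3-byte char (#2). Advance 3.
Byte at offset 7: 0xE0 = 11100000 → 3-byte char (#3). Advance 3.
Byte at offset 10: 0xD0 = 11010000 → 2-byte char (#4). Advance 2.
Byte at offset 12: 0xD1 = 11010001 → 2-byte char (#5). Advance 2.
Byte at offset 14: 0xEE = 11101110 → 3-byte char (#6). Advance 3.
Byte at offset 17: 0xF0 = 11110000 → 4-byte char (#7). Advance 4.
Byte at offset 21: 0xF0 = 11110000 → 4-byte char (#8). Advance 4.
Reached end at offset 25 after 8 code points.

8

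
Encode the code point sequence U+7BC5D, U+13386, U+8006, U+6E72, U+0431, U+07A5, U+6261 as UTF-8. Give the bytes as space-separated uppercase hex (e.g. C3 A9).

U+7BC5D: 4-byte form → F1 BB B1 9D.
U+13386: 4-byte form → F0 93 8E 86.
U+8006: 3-byte form → E8 80 86.
U+6E72: 3-byte form → E6 B9 B2.
U+0431: 2-byte form → D0 B1.
U+07A5: 2-byte form → DE A5.
U+6261: 3-byte form → E6 89 A1.
Concatenated (21 bytes): F1 BB B1 9D F0 93 8E 86 E8 80 86 E6 B9 B2 D0 B1 DE A5 E6 89 A1.

F1 BB B1 9D F0 93 8E 86 E8 80 86 E6 B9 B2 D0 B1 DE A5 E6 89 A1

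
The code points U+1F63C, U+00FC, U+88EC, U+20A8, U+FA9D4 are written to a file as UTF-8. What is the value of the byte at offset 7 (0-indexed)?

0xA3

U+1F63C → 4-byte form F0 9F 98 BC at offsets 0–3.
U+00FC → 2-byte form C3 BC at offsets 4–5.
U+88EC → 3-byte form E8 A3 AC at offsets 6–8.
Offset 7 falls in char 3's range; it's byte 2 of E8 A3 AC = 0xA3.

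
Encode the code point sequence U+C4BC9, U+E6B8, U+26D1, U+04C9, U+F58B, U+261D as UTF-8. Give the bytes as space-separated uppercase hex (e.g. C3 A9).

U+C4BC9: 4-byte form → F3 84 AF 89.
U+E6B8: 3-byte form → EE 9A B8.
U+26D1: 3-byte form → E2 9B 91.
U+04C9: 2-byte form → D3 89.
U+F58B: 3-byte form → EF 96 8B.
U+261D: 3-byte form → E2 98 9D.
Concatenated (18 bytes): F3 84 AF 89 EE 9A B8 E2 9B 91 D3 89 EF 96 8B E2 98 9D.

F3 84 AF 89 EE 9A B8 E2 9B 91 D3 89 EF 96 8B E2 98 9D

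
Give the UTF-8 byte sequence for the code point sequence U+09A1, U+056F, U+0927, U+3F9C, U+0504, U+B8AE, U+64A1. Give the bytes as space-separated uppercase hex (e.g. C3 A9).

U+09A1: 3-byte form → E0 A6 A1.
U+056F: 2-byte form → D5 AF.
U+0927: 3-byte form → E0 A4 A7.
U+3F9C: 3-byte form → E3 BE 9C.
U+0504: 2-byte form → D4 84.
U+B8AE: 3-byte form → EB A2 AE.
U+64A1: 3-byte form → E6 92 A1.
Concatenated (19 bytes): E0 A6 A1 D5 AF E0 A4 A7 E3 BE 9C D4 84 EB A2 AE E6 92 A1.

E0 A6 A1 D5 AF E0 A4 A7 E3 BE 9C D4 84 EB A2 AE E6 92 A1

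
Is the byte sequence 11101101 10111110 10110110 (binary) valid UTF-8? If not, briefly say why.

Structurally a 3-byte sequence; payload = 0xDFB6.
But 0xDFB6 is in U+D800–U+DFFF, the surrogate range. Surrogates are not Unicode scalar values and are forbidden in UTF-8.

invalid (encodes a surrogate (U+D800–U+DFFF))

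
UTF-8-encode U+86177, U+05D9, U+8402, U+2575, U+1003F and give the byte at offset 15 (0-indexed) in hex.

U+86177 → 4-byte form F2 86 85 B7 at offsets 0–3.
U+05D9 → 2-byte form D7 99 at offsets 4–5.
U+8402 → 3-byte form E8 90 82 at offsets 6–8.
U+2575 → 3-byte form E2 95 B5 at offsets 9–11.
U+1003F → 4-byte form F0 90 80 BF at offsets 12–15.
Offset 15 falls in char 5's range; it's byte 4 of F0 90 80 BF = 0xBF.

0xBF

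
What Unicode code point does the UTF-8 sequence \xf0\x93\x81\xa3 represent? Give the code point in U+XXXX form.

Leading byte 0xF0 = 11110000 matches 11110xxx → 4-byte sequence.
Byte 1: 0xF0 = 11110000, payload 000 (3 bits).
Byte 2: 0x93 = 10010011 (10xxxxxx ✓), payload 010011.
Byte 3: 0x81 = 10000001 (10xxxxxx ✓), payload 000001.
Byte 4: 0xA3 = 10100011 (10xxxxxx ✓), payload 100011.
Concatenate: 000010011000001100011 = 0x13063 (21 bits → U+13063).

U+13063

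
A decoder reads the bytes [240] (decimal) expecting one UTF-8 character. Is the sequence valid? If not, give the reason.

Leading byte 0xF0 = 11110000 → 4-byte form, but only 1 byte is present.

invalid (sequence truncated)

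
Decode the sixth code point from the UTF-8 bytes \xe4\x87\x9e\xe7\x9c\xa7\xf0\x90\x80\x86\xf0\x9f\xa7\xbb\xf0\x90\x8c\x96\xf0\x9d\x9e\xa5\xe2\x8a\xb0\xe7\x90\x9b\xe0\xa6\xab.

U+1D7A5

Offset 0: leading byte 0xE4 = 11100100 → 3-byte char #1 = E4 87 9E.
Offset 3: leading byte 0xE7 = 11100111 → 3-byte char #2 = E7 9C A7.
Offset 6: leading byte 0xF0 = 11110000 → 4-byte char #3 = F0 90 80 86.
Offset 10: leading byte 0xF0 = 11110000 → 4-byte char #4 = F0 9F A7 BB.
Offset 14: leading byte 0xF0 = 11110000 → 4-byte char #5 = F0 90 8C 96.
Offset 18: leading byte 0xF0 = 11110000 → 4-byte char #6 = F0 9D 9E A5.
Leading byte 0xF0 = 11110000 matches 11110xxx → 4-byte sequence.
Byte 1: 0xF0 = 11110000, payload 000 (3 bits).
Byte 2: 0x9D = 10011101 (10xxxxxx ✓), payload 011101.
Byte 3: 0x9E = 10011110 (10xxxxxx ✓), payload 011110.
Byte 4: 0xA5 = 10100101 (10xxxxxx ✓), payload 100101.
Concatenate: 000011101011110100101 = 0x1D7A5 (21 bits → U+1D7A5).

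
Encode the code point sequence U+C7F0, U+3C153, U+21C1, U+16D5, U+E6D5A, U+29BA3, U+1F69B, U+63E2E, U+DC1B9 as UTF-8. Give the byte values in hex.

U+C7F0: 3-byte form → EC 9F B0.
U+3C153: 4-byte form → F0 BC 85 93.
U+21C1: 3-byte form → E2 87 81.
U+16D5: 3-byte form → E1 9B 95.
U+E6D5A: 4-byte form → F3 A6 B5 9A.
U+29BA3: 4-byte form → F0 A9 AE A3.
U+1F69B: 4-byte form → F0 9F 9A 9B.
U+63E2E: 4-byte form → F1 A3 B8 AE.
U+DC1B9: 4-byte form → F3 9C 86 B9.
Concatenated (33 bytes): EC 9F B0 F0 BC 85 93 E2 87 81 E1 9B 95 F3 A6 B5 9A F0 A9 AE A3 F0 9F 9A 9B F1 A3 B8 AE F3 9C 86 B9.

EC 9F B0 F0 BC 85 93 E2 87 81 E1 9B 95 F3 A6 B5 9A F0 A9 AE A3 F0 9F 9A 9B F1 A3 B8 AE F3 9C 86 B9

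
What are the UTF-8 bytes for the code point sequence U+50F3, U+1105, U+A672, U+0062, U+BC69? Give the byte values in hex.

E5 83 B3 E1 84 85 EA 99 B2 62 EB B1 A9

U+50F3: 3-byte form → E5 83 B3.
U+1105: 3-byte form → E1 84 85.
U+A672: 3-byte form → EA 99 B2.
U+0062: 1-byte form → 62.
U+BC69: 3-byte form → EB B1 A9.
Concatenated (13 bytes): E5 83 B3 E1 84 85 EA 99 B2 62 EB B1 A9.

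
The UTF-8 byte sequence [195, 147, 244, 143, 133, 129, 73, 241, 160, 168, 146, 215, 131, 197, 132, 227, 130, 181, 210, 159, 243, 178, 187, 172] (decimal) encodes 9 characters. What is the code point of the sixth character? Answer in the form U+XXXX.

U+0144

Offset 0: leading byte 0xC3 = 11000011 → 2-byte char #1 = C3 93.
Offset 2: leading byte 0xF4 = 11110100 → 4-byte char #2 = F4 8F 85 81.
Offset 6: leading byte 0x49 = 01001001 → 1-byte char #3 = 49.
Offset 7: leading byte 0xF1 = 11110001 → 4-byte char #4 = F1 A0 A8 92.
Offset 11: leading byte 0xD7 = 11010111 → 2-byte char #5 = D7 83.
Offset 13: leading byte 0xC5 = 11000101 → 2-byte char #6 = C5 84.
Leading byte 0xC5 = 11000101 matches 110xxxxx → 2-byte sequence.
Byte 1: 0xC5 = 11000101, payload 00101 (5 bits).
Byte 2: 0x84 = 10000100 (10xxxxxx ✓), payload 000100.
Concatenate: 00101000100 = 0x144 (11 bits → U+0144).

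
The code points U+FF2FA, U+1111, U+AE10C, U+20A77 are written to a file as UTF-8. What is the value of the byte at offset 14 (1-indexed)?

0xA9

1-indexed offset 14 is 0-indexed offset 13.
U+FF2FA → 4-byte form F3 BF 8B BA at offsets 0–3.
U+1111 → 3-byte form E1 84 91 at offsets 4–6.
U+AE10C → 4-byte form F2 AE 84 8C at offsets 7–10.
U+20A77 → 4-byte form F0 A0 A9 B7 at offsets 11–14.
Offset 13 falls in char 4's range; it's byte 3 of F0 A0 A9 B7 = 0xA9.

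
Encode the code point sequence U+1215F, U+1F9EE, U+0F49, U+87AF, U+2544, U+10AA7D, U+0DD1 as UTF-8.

U+1215F: 4-byte form → F0 92 85 9F.
U+1F9EE: 4-byte form → F0 9F A7 AE.
U+0F49: 3-byte form → E0 BD 89.
U+87AF: 3-byte form → E8 9E AF.
U+2544: 3-byte form → E2 95 84.
U+10AA7D: 4-byte form → F4 8A A9 BD.
U+0DD1: 3-byte form → E0 B7 91.
Concatenated (24 bytes): F0 92 85 9F F0 9F A7 AE E0 BD 89 E8 9E AF E2 95 84 F4 8A A9 BD E0 B7 91.

F0 92 85 9F F0 9F A7 AE E0 BD 89 E8 9E AF E2 95 84 F4 8A A9 BD E0 B7 91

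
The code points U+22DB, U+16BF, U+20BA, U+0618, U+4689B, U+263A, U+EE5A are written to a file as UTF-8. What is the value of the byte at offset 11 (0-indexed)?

0xF1

U+22DB → 3-byte form E2 8B 9B at offsets 0–2.
U+16BF → 3-byte form E1 9A BF at offsets 3–5.
U+20BA → 3-byte form E2 82 BA at offsets 6–8.
U+0618 → 2-byte form D8 98 at offsets 9–10.
U+4689B → 4-byte form F1 86 A2 9B at offsets 11–14.
Offset 11 falls in char 5's range; it's byte 1 of F1 86 A2 9B = 0xF1.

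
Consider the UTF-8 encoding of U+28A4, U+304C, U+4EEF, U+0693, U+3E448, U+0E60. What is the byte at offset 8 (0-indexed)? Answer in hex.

0xAF

U+28A4 → 3-byte form E2 A2 A4 at offsets 0–2.
U+304C → 3-byte form E3 81 8C at offsets 3–5.
U+4EEF → 3-byte form E4 BB AF at offsets 6–8.
Offset 8 falls in char 3's range; it's byte 3 of E4 BB AF = 0xAF.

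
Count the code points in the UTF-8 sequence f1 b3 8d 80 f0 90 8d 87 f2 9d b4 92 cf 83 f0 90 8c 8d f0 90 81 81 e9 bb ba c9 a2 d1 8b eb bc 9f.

Byte at offset 0: 0xF1 = 11110001 → 4-byte char (#1). Advance 4.
Byte at offset 4: 0xF0 = 11110000 → 4-byte char (#2). Advance 4.
Byte at offset 8: 0xF2 = 11110010 → 4-byte char (#3). Advance 4.
Byte at offset 12: 0xCF = 11001111 → 2-byte char (#4). Advance 2.
Byte at offset 14: 0xF0 = 11110000 → 4-byte char (#5). Advance 4.
Byte at offset 18: 0xF0 = 11110000 → 4-byte char (#6). Advance 4.
Byte at offset 22: 0xE9 = 11101001 → 3-byte char (#7). Advance 3.
Byte at offset 25: 0xC9 = 11001001 → 2-byte char (#8). Advance 2.
Byte at offset 27: 0xD1 = 11010001 → 2-byte char (#9). Advance 2.
Byte at offset 29: 0xEB = 11101011 → 3-byte char (#10). Advance 3.
Reached end at offset 32 after 10 code points.

10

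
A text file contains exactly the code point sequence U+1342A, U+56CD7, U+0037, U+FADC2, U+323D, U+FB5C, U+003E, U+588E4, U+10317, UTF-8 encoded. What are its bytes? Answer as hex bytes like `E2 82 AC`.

U+1342A: 4-byte form → F0 93 90 AA.
U+56CD7: 4-byte form → F1 96 B3 97.
U+0037: 1-byte form → 37.
U+FADC2: 4-byte form → F3 BA B7 82.
U+323D: 3-byte form → E3 88 BD.
U+FB5C: 3-byte form → EF AD 9C.
U+003E: 1-byte form → 3E.
U+588E4: 4-byte form → F1 98 A3 A4.
U+10317: 4-byte form → F0 90 8C 97.
Concatenated (28 bytes): F0 93 90 AA F1 96 B3 97 37 F3 BA B7 82 E3 88 BD EF AD 9C 3E F1 98 A3 A4 F0 90 8C 97.

F0 93 90 AA F1 96 B3 97 37 F3 BA B7 82 E3 88 BD EF AD 9C 3E F1 98 A3 A4 F0 90 8C 97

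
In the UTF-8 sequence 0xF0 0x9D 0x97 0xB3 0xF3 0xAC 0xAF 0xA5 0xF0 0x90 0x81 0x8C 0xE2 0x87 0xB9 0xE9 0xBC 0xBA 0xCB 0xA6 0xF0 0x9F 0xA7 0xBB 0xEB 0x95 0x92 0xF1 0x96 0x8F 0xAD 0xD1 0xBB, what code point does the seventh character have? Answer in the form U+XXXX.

U+1F9FB

Offset 0: leading byte 0xF0 = 11110000 → 4-byte char #1 = F0 9D 97 B3.
Offset 4: leading byte 0xF3 = 11110011 → 4-byte char #2 = F3 AC AF A5.
Offset 8: leading byte 0xF0 = 11110000 → 4-byte char #3 = F0 90 81 8C.
Offset 12: leading byte 0xE2 = 11100010 → 3-byte char #4 = E2 87 B9.
Offset 15: leading byte 0xE9 = 11101001 → 3-byte char #5 = E9 BC BA.
Offset 18: leading byte 0xCB = 11001011 → 2-byte char #6 = CB A6.
Offset 20: leading byte 0xF0 = 11110000 → 4-byte char #7 = F0 9F A7 BB.
Leading byte 0xF0 = 11110000 matches 11110xxx → 4-byte sequence.
Byte 1: 0xF0 = 11110000, payload 000 (3 bits).
Byte 2: 0x9F = 10011111 (10xxxxxx ✓), payload 011111.
Byte 3: 0xA7 = 10100111 (10xxxxxx ✓), payload 100111.
Byte 4: 0xBB = 10111011 (10xxxxxx ✓), payload 111011.
Concatenate: 000011111100111111011 = 0x1F9FB (21 bits → U+1F9FB).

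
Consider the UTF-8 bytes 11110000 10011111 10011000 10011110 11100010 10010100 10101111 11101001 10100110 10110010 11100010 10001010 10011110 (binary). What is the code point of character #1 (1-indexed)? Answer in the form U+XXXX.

U+1F61E

Offset 0: leading byte 0xF0 = 11110000 → 4-byte char #1 = F0 9F 98 9E.
Leading byte 0xF0 = 11110000 matches 11110xxx → 4-byte sequence.
Byte 1: 0xF0 = 11110000, payload 000 (3 bits).
Byte 2: 0x9F = 10011111 (10xxxxxx ✓), payload 011111.
Byte 3: 0x98 = 10011000 (10xxxxxx ✓), payload 011000.
Byte 4: 0x9E = 10011110 (10xxxxxx ✓), payload 011110.
Concatenate: 000011111011000011110 = 0x1F61E (21 bits → U+1F61E).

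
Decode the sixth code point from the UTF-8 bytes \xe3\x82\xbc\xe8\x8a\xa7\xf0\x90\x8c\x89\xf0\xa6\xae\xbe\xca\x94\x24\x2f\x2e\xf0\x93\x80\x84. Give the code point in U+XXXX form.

U+0024

Offset 0: leading byte 0xE3 = 11100011 → 3-byte char #1 = E3 82 BC.
Offset 3: leading byte 0xE8 = 11101000 → 3-byte char #2 = E8 8A A7.
Offset 6: leading byte 0xF0 = 11110000 → 4-byte char #3 = F0 90 8C 89.
Offset 10: leading byte 0xF0 = 11110000 → 4-byte char #4 = F0 A6 AE BE.
Offset 14: leading byte 0xCA = 11001010 → 2-byte char #5 = CA 94.
Offset 16: leading byte 0x24 = 00100100 → 1-byte char #6 = 24.
Leading byte 0x24 = 00100100 matches 0xxxxxxx → 1-byte sequence.
Byte 1: 0x24 = 00100100, payload 0100100 (7 bits).
Concatenate: 0100100 = 0x24 (7 bits → U+0024).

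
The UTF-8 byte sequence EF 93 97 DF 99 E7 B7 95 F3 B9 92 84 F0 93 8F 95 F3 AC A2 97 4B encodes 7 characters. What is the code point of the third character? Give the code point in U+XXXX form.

U+7DD5

Offset 0: leading byte 0xEF = 11101111 → 3-byte char #1 = EF 93 97.
Offset 3: leading byte 0xDF = 11011111 → 2-byte char #2 = DF 99.
Offset 5: leading byte 0xE7 = 11100111 → 3-byte char #3 = E7 B7 95.
Leading byte 0xE7 = 11100111 matches 1110xxxx → 3-byte sequence.
Byte 1: 0xE7 = 11100111, payload 0111 (4 bits).
Byte 2: 0xB7 = 10110111 (10xxxxxx ✓), payload 110111.
Byte 3: 0x95 = 10010101 (10xxxxxx ✓), payload 010101.
Concatenate: 0111110111010101 = 0x7DD5 (16 bits → U+7DD5).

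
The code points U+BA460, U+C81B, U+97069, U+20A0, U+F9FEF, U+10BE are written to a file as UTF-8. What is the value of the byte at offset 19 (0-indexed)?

U+BA460 → 4-byte form F2 BA 91 A0 at offsets 0–3.
U+C81B → 3-byte form EC A0 9B at offsets 4–6.
U+97069 → 4-byte form F2 97 81 A9 at offsets 7–10.
U+20A0 → 3-byte form E2 82 A0 at offsets 11–13.
U+F9FEF → 4-byte form F3 B9 BF AF at offsets 14–17.
U+10BE → 3-byte form E1 82 BE at offsets 18–20.
Offset 19 falls in char 6's range; it's byte 2 of E1 82 BE = 0x82.

0x82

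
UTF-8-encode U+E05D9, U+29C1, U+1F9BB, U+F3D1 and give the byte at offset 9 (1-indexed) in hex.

0x9F

1-indexed offset 9 is 0-indexed offset 8.
U+E05D9 → 4-byte form F3 A0 97 99 at offsets 0–3.
U+29C1 → 3-byte form E2 A7 81 at offsets 4–6.
U+1F9BB → 4-byte form F0 9F A6 BB at offsets 7–10.
Offset 8 falls in char 3's range; it's byte 2 of F0 9F A6 BB = 0x9F.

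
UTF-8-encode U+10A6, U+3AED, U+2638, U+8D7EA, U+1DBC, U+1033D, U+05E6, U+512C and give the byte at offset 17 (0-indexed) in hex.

0x90

U+10A6 → 3-byte form E1 82 A6 at offsets 0–2.
U+3AED → 3-byte form E3 AB AD at offsets 3–5.
U+2638 → 3-byte form E2 98 B8 at offsets 6–8.
U+8D7EA → 4-byte form F2 8D 9F AA at offsets 9–12.
U+1DBC → 3-byte form E1 B6 BC at offsets 13–15.
U+1033D → 4-byte form F0 90 8C BD at offsets 16–19.
Offset 17 falls in char 6's range; it's byte 2 of F0 90 8C BD = 0x90.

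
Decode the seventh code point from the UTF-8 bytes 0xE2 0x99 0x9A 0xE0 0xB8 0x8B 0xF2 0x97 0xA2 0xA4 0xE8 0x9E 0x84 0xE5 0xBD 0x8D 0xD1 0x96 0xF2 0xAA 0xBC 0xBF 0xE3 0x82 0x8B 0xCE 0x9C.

U+AAF3F

Offset 0: leading byte 0xE2 = 11100010 → 3-byte char #1 = E2 99 9A.
Offset 3: leading byte 0xE0 = 11100000 → 3-byte char #2 = E0 B8 8B.
Offset 6: leading byte 0xF2 = 11110010 → 4-byte char #3 = F2 97 A2 A4.
Offset 10: leading byte 0xE8 = 11101000 → 3-byte char #4 = E8 9E 84.
Offset 13: leading byte 0xE5 = 11100101 → 3-byte char #5 = E5 BD 8D.
Offset 16: leading byte 0xD1 = 11010001 → 2-byte char #6 = D1 96.
Offset 18: leading byte 0xF2 = 11110010 → 4-byte char #7 = F2 AA BC BF.
Leading byte 0xF2 = 11110010 matches 11110xxx → 4-byte sequence.
Byte 1: 0xF2 = 11110010, payload 010 (3 bits).
Byte 2: 0xAA = 10101010 (10xxxxxx ✓), payload 101010.
Byte 3: 0xBC = 10111100 (10xxxxxx ✓), payload 111100.
Byte 4: 0xBF = 10111111 (10xxxxxx ✓), payload 111111.
Concatenate: 010101010111100111111 = 0xAAF3F (21 bits → U+AAF3F).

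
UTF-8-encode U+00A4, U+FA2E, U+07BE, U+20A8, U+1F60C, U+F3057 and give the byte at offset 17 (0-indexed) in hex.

0x97

U+00A4 → 2-byte form C2 A4 at offsets 0–1.
U+FA2E → 3-byte form EF A8 AE at offsets 2–4.
U+07BE → 2-byte form DE BE at offsets 5–6.
U+20A8 → 3-byte form E2 82 A8 at offsets 7–9.
U+1F60C → 4-byte form F0 9F 98 8C at offsets 10–13.
U+F3057 → 4-byte form F3 B3 81 97 at offsets 14–17.
Offset 17 falls in char 6's range; it's byte 4 of F3 B3 81 97 = 0x97.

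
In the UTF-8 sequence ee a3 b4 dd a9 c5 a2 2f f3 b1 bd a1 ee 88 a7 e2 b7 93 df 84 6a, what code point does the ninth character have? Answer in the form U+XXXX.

U+006A

Offset 0: leading byte 0xEE = 11101110 → 3-byte char #1 = EE A3 B4.
Offset 3: leading byte 0xDD = 11011101 → 2-byte char #2 = DD A9.
Offset 5: leading byte 0xC5 = 11000101 → 2-byte char #3 = C5 A2.
Offset 7: leading byte 0x2F = 00101111 → 1-byte char #4 = 2F.
Offset 8: leading byte 0xF3 = 11110011 → 4-byte char #5 = F3 B1 BD A1.
Offset 12: leading byte 0xEE = 11101110 → 3-byte char #6 = EE 88 A7.
Offset 15: leading byte 0xE2 = 11100010 → 3-byte char #7 = E2 B7 93.
Offset 18: leading byte 0xDF = 11011111 → 2-byte char #8 = DF 84.
Offset 20: leading byte 0x6A = 01101010 → 1-byte char #9 = 6A.
Leading byte 0x6A = 01101010 matches 0xxxxxxx → 1-byte sequence.
Byte 1: 0x6A = 01101010, payload 1101010 (7 bits).
Concatenate: 1101010 = 0x6A (7 bits → U+006A).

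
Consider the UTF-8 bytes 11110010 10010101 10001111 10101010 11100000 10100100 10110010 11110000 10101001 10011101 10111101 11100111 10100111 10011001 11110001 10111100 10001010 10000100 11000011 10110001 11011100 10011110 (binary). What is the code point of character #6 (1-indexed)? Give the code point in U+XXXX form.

U+00F1

Offset 0: leading byte 0xF2 = 11110010 → 4-byte char #1 = F2 95 8F AA.
Offset 4: leading byte 0xE0 = 11100000 → 3-byte char #2 = E0 A4 B2.
Offset 7: leading byte 0xF0 = 11110000 → 4-byte char #3 = F0 A9 9D BD.
Offset 11: leading byte 0xE7 = 11100111 → 3-byte char #4 = E7 A7 99.
Offset 14: leading byte 0xF1 = 11110001 → 4-byte char #5 = F1 BC 8A 84.
Offset 18: leading byte 0xC3 = 11000011 → 2-byte char #6 = C3 B1.
Leading byte 0xC3 = 11000011 matches 110xxxxx → 2-byte sequence.
Byte 1: 0xC3 = 11000011, payload 00011 (5 bits).
Byte 2: 0xB1 = 10110001 (10xxxxxx ✓), payload 110001.
Concatenate: 00011110001 = 0xF1 (11 bits → U+00F1).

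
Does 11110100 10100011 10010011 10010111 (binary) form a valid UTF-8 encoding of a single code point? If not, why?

invalid (encodes a value above U+10FFFF)

Leading byte 0xF4 = 11110100 → 4-byte form.
Payload = 0x1234D7, which exceeds U+10FFFF, the maximum Unicode code point. (Leading bytes F5–FF, or F4 followed by ≥ 0x90, are invalid.)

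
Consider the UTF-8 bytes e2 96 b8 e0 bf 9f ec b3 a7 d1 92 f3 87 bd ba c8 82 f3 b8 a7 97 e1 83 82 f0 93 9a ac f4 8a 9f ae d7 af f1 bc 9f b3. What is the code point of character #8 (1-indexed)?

Offset 0: leading byte 0xE2 = 11100010 → 3-byte char #1 = E2 96 B8.
Offset 3: leading byte 0xE0 = 11100000 → 3-byte char #2 = E0 BF 9F.
Offset 6: leading byte 0xEC = 11101100 → 3-byte char #3 = EC B3 A7.
Offset 9: leading byte 0xD1 = 11010001 → 2-byte char #4 = D1 92.
Offset 11: leading byte 0xF3 = 11110011 → 4-byte char #5 = F3 87 BD BA.
Offset 15: leading byte 0xC8 = 11001000 → 2-byte char #6 = C8 82.
Offset 17: leading byte 0xF3 = 11110011 → 4-byte char #7 = F3 B8 A7 97.
Offset 21: leading byte 0xE1 = 11100001 → 3-byte char #8 = E1 83 82.
Leading byte 0xE1 = 11100001 matches 1110xxxx → 3-byte sequence.
Byte 1: 0xE1 = 11100001, payload 0001 (4 bits).
Byte 2: 0x83 = 10000011 (10xxxxxx ✓), payload 000011.
Byte 3: 0x82 = 10000010 (10xxxxxx ✓), payload 000010.
Concatenate: 0001000011000010 = 0x10C2 (16 bits → U+10C2).

U+10C2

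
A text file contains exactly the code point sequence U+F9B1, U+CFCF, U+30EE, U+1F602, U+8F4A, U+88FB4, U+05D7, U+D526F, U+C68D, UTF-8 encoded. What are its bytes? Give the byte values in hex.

U+F9B1: 3-byte form → EF A6 B1.
U+CFCF: 3-byte form → EC BF 8F.
U+30EE: 3-byte form → E3 83 AE.
U+1F602: 4-byte form → F0 9F 98 82.
U+8F4A: 3-byte form → E8 BD 8A.
U+88FB4: 4-byte form → F2 88 BE B4.
U+05D7: 2-byte form → D7 97.
U+D526F: 4-byte form → F3 95 89 AF.
U+C68D: 3-byte form → EC 9A 8D.
Concatenated (29 bytes): EF A6 B1 EC BF 8F E3 83 AE F0 9F 98 82 E8 BD 8A F2 88 BE B4 D7 97 F3 95 89 AF EC 9A 8D.

EF A6 B1 EC BF 8F E3 83 AE F0 9F 98 82 E8 BD 8A F2 88 BE B4 D7 97 F3 95 89 AF EC 9A 8D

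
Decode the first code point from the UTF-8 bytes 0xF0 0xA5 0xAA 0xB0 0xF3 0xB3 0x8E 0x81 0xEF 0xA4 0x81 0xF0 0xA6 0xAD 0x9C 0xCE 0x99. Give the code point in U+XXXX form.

Offset 0: leading byte 0xF0 = 11110000 → 4-byte char #1 = F0 A5 AA B0.
Leading byte 0xF0 = 11110000 matches 11110xxx → 4-byte sequence.
Byte 1: 0xF0 = 11110000, payload 000 (3 bits).
Byte 2: 0xA5 = 10100101 (10xxxxxx ✓), payload 100101.
Byte 3: 0xAA = 10101010 (10xxxxxx ✓), payload 101010.
Byte 4: 0xB0 = 10110000 (10xxxxxx ✓), payload 110000.
Concatenate: 000100101101010110000 = 0x25AB0 (21 bits → U+25AB0).

U+25AB0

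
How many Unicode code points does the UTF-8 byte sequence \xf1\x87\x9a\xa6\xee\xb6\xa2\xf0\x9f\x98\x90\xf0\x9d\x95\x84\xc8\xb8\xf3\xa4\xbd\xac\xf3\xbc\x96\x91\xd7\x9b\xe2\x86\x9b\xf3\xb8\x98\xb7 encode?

Byte at offset 0: 0xF1 = 11110001 → 4-byte char (#1). Advance 4.
Byte at offset 4: 0xEE = 11101110 → 3-byte char (#2). Advance 3.
Byte at offset 7: 0xF0 = 11110000 → 4-byte char (#3). Advance 4.
Byte at offset 11: 0xF0 = 11110000 → 4-byte char (#4). Advance 4.
Byte at offset 15: 0xC8 = 11001000 → 2-byte char (#5). Advance 2.
Byte at offset 17: 0xF3 = 11110011 → 4-byte char (#6). Advance 4.
Byte at offset 21: 0xF3 = 11110011 → 4-byte char (#7). Advance 4.
Byte at offset 25: 0xD7 = 11010111 → 2-byte char (#8). Advance 2.
Byte at offset 27: 0xE2 = 11100010 → 3-byte char (#9). Advance 3.
Byte at offset 30: 0xF3 = 11110011 → 4-byte char (#10). Advance 4.
Reached end at offset 34 after 10 code points.

10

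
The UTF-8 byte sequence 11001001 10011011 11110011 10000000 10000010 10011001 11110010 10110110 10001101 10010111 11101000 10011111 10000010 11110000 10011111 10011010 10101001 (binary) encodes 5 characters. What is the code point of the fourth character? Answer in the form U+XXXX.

Offset 0: leading byte 0xC9 = 11001001 → 2-byte char #1 = C9 9B.
Offset 2: leading byte 0xF3 = 11110011 → 4-byte char #2 = F3 80 82 99.
Offset 6: leading byte 0xF2 = 11110010 → 4-byte char #3 = F2 B6 8D 97.
Offset 10: leading byte 0xE8 = 11101000 → 3-byte char #4 = E8 9F 82.
Leading byte 0xE8 = 11101000 matches 1110xxxx → 3-byte sequence.
Byte 1: 0xE8 = 11101000, payload 1000 (4 bits).
Byte 2: 0x9F = 10011111 (10xxxxxx ✓), payload 011111.
Byte 3: 0x82 = 10000010 (10xxxxxx ✓), payload 000010.
Concatenate: 1000011111000010 = 0x87C2 (16 bits → U+87C2).

U+87C2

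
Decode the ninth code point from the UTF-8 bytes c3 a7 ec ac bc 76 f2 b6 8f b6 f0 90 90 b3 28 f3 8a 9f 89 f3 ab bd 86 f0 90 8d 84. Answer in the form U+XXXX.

U+10344

Offset 0: leading byte 0xC3 = 11000011 → 2-byte char #1 = C3 A7.
Offset 2: leading byte 0xEC = 11101100 → 3-byte char #2 = EC AC BC.
Offset 5: leading byte 0x76 = 01110110 → 1-byte char #3 = 76.
Offset 6: leading byte 0xF2 = 11110010 → 4-byte char #4 = F2 B6 8F B6.
Offset 10: leading byte 0xF0 = 11110000 → 4-byte char #5 = F0 90 90 B3.
Offset 14: leading byte 0x28 = 00101000 → 1-byte char #6 = 28.
Offset 15: leading byte 0xF3 = 11110011 → 4-byte char #7 = F3 8A 9F 89.
Offset 19: leading byte 0xF3 = 11110011 → 4-byte char #8 = F3 AB BD 86.
Offset 23: leading byte 0xF0 = 11110000 → 4-byte char #9 = F0 90 8D 84.
Leading byte 0xF0 = 11110000 matches 11110xxx → 4-byte sequence.
Byte 1: 0xF0 = 11110000, payload 000 (3 bits).
Byte 2: 0x90 = 10010000 (10xxxxxx ✓), payload 010000.
Byte 3: 0x8D = 10001101 (10xxxxxx ✓), payload 001101.
Byte 4: 0x84 = 10000100 (10xxxxxx ✓), payload 000100.
Concatenate: 000010000001101000100 = 0x10344 (21 bits → U+10344).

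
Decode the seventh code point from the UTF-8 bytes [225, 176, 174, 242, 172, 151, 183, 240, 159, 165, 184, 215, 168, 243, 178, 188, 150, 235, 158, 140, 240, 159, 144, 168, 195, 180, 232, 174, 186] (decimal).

Offset 0: leading byte 0xE1 = 11100001 → 3-byte char #1 = E1 B0 AE.
Offset 3: leading byte 0xF2 = 11110010 → 4-byte char #2 = F2 AC 97 B7.
Offset 7: leading byte 0xF0 = 11110000 → 4-byte char #3 = F0 9F A5 B8.
Offset 11: leading byte 0xD7 = 11010111 → 2-byte char #4 = D7 A8.
Offset 13: leading byte 0xF3 = 11110011 → 4-byte char #5 = F3 B2 BC 96.
Offset 17: leading byte 0xEB = 11101011 → 3-byte char #6 = EB 9E 8C.
Offset 20: leading byte 0xF0 = 11110000 → 4-byte char #7 = F0 9F 90 A8.
Leading byte 0xF0 = 11110000 matches 11110xxx → 4-byte sequence.
Byte 1: 0xF0 = 11110000, payload 000 (3 bits).
Byte 2: 0x9F = 10011111 (10xxxxxx ✓), payload 011111.
Byte 3: 0x90 = 10010000 (10xxxxxx ✓), payload 010000.
Byte 4: 0xA8 = 10101000 (10xxxxxx ✓), payload 101000.
Concatenate: 000011111010000101000 = 0x1F428 (21 bits → U+1F428).

U+1F428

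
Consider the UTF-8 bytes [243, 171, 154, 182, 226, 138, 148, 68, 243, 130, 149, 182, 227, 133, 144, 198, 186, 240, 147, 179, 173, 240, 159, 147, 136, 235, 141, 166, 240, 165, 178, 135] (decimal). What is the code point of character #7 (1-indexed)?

Offset 0: leading byte 0xF3 = 11110011 → 4-byte char #1 = F3 AB 9A B6.
Offset 4: leading byte 0xE2 = 11100010 → 3-byte char #2 = E2 8A 94.
Offset 7: leading byte 0x44 = 01000100 → 1-byte char #3 = 44.
Offset 8: leading byte 0xF3 = 11110011 → 4-byte char #4 = F3 82 95 B6.
Offset 12: leading byte 0xE3 = 11100011 → 3-byte char #5 = E3 85 90.
Offset 15: leading byte 0xC6 = 11000110 → 2-byte char #6 = C6 BA.
Offset 17: leading byte 0xF0 = 11110000 → 4-byte char #7 = F0 93 B3 AD.
Leading byte 0xF0 = 11110000 matches 11110xxx → 4-byte sequence.
Byte 1: 0xF0 = 11110000, payload 000 (3 bits).
Byte 2: 0x93 = 10010011 (10xxxxxx ✓), payload 010011.
Byte 3: 0xB3 = 10110011 (10xxxxxx ✓), payload 110011.
Byte 4: 0xAD = 10101101 (10xxxxxx ✓), payload 101101.
Concatenate: 000010011110011101101 = 0x13CED (21 bits → U+13CED).

U+13CED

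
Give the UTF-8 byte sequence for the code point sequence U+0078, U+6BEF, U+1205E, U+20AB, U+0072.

U+0078: 1-byte form → 78.
U+6BEF: 3-byte form → E6 AF AF.
U+1205E: 4-byte form → F0 92 81 9E.
U+20AB: 3-byte form → E2 82 AB.
U+0072: 1-byte form → 72.
Concatenated (12 bytes): 78 E6 AF AF F0 92 81 9E E2 82 AB 72.

78 E6 AF AF F0 92 81 9E E2 82 AB 72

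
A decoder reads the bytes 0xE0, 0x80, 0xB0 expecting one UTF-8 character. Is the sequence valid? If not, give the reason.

Leading byte 0xE0 = 11100000 → 3-byte form.
Continuation bytes all match 10xxxxxx. Payload decodes to 0x30.
But 0x30 < 0x800, the minimum for a 3-byte sequence — this is an overlong encoding.

invalid (overlong encoding)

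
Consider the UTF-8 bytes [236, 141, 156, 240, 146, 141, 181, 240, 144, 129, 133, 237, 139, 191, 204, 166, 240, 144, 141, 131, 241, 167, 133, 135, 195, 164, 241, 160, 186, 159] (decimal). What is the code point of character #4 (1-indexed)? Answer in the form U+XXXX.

U+D2FF

Offset 0: leading byte 0xEC = 11101100 → 3-byte char #1 = EC 8D 9C.
Offset 3: leading byte 0xF0 = 11110000 → 4-byte char #2 = F0 92 8D B5.
Offset 7: leading byte 0xF0 = 11110000 → 4-byte char #3 = F0 90 81 85.
Offset 11: leading byte 0xED = 11101101 → 3-byte char #4 = ED 8B BF.
Leading byte 0xED = 11101101 matches 1110xxxx → 3-byte sequence.
Byte 1: 0xED = 11101101, payload 1101 (4 bits).
Byte 2: 0x8B = 10001011 (10xxxxxx ✓), payload 001011.
Byte 3: 0xBF = 10111111 (10xxxxxx ✓), payload 111111.
Concatenate: 1101001011111111 = 0xD2FF (16 bits → U+D2FF).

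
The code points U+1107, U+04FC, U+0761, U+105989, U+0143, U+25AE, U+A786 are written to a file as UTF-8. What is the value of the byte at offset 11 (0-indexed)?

U+1107 → 3-byte form E1 84 87 at offsets 0–2.
U+04FC → 2-byte form D3 BC at offsets 3–4.
U+0761 → 2-byte form DD A1 at offsets 5–6.
U+105989 → 4-byte form F4 85 A6 89 at offsets 7–10.
U+0143 → 2-byte form C5 83 at offsets 11–12.
Offset 11 falls in char 5's range; it's byte 1 of C5 83 = 0xC5.

0xC5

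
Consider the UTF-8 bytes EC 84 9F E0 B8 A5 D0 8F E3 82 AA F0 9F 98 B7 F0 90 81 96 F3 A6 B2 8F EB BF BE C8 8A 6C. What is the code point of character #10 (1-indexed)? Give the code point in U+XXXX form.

U+006C

Offset 0: leading byte 0xEC = 11101100 → 3-byte char #1 = EC 84 9F.
Offset 3: leading byte 0xE0 = 11100000 → 3-byte char #2 = E0 B8 A5.
Offset 6: leading byte 0xD0 = 11010000 → 2-byte char #3 = D0 8F.
Offset 8: leading byte 0xE3 = 11100011 → 3-byte char #4 = E3 82 AA.
Offset 11: leading byte 0xF0 = 11110000 → 4-byte char #5 = F0 9F 98 B7.
Offset 15: leading byte 0xF0 = 11110000 → 4-byte char #6 = F0 90 81 96.
Offset 19: leading byte 0xF3 = 11110011 → 4-byte char #7 = F3 A6 B2 8F.
Offset 23: leading byte 0xEB = 11101011 → 3-byte char #8 = EB BF BE.
Offset 26: leading byte 0xC8 = 11001000 → 2-byte char #9 = C8 8A.
Offset 28: leading byte 0x6C = 01101100 → 1-byte char #10 = 6C.
Leading byte 0x6C = 01101100 matches 0xxxxxxx → 1-byte sequence.
Byte 1: 0x6C = 01101100, payload 1101100 (7 bits).
Concatenate: 1101100 = 0x6C (7 bits → U+006C).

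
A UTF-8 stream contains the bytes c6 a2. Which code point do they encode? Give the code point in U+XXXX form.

Leading byte 0xC6 = 11000110 matches 110xxxxx → 2-byte sequence.
Byte 1: 0xC6 = 11000110, payload 00110 (5 bits).
Byte 2: 0xA2 = 10100010 (10xxxxxx ✓), payload 100010.
Concatenate: 00110100010 = 0x1A2 (11 bits → U+01A2).

U+01A2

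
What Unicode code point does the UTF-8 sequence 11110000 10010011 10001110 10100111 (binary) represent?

U+133A7

Leading byte 0xF0 = 11110000 matches 11110xxx → 4-byte sequence.
Byte 1: 0xF0 = 11110000, payload 000 (3 bits).
Byte 2: 0x93 = 10010011 (10xxxxxx ✓), payload 010011.
Byte 3: 0x8E = 10001110 (10xxxxxx ✓), payload 001110.
Byte 4: 0xA7 = 10100111 (10xxxxxx ✓), payload 100111.
Concatenate: 000010011001110100111 = 0x133A7 (21 bits → U+133A7).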